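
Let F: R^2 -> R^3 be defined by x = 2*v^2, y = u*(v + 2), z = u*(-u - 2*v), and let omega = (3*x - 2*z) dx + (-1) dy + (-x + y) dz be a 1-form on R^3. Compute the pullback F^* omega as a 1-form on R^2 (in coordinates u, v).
F^* omega = (-2*u^2*v - 4*u^2 + 2*u*v^2 - 4*u*v + 4*v^3 - v - 2) du + (6*u^2*v - 4*u^2 + 20*u*v^2 - u + 24*v^3) dv

Using F^*(f dg) = (f ∘ F) d(g ∘ F), substitute each coordinate x_i by F_i(u, v) in f_i, and replace dx_i by d F_i = (∂F_i/∂u) du + (∂F_i/∂v) dv.
  For the x component: f_1(F) = 2*u^2 + 4*u*v + 6*v^2; d F_1 = (0) du + (4*v) dv
  For the y component: f_2(F) = -1; d F_2 = (v + 2) du + (u) dv
  For the z component: f_3(F) = u*v + 2*u - 2*v^2; d F_3 = (-2*u - 2*v) du + (-2*u) dv
Combining and collecting du, dv coefficients:
  coeff of du: -2*u^2*v - 4*u^2 + 2*u*v^2 - 4*u*v + 4*v^3 - v - 2
  coeff of dv: 6*u^2*v - 4*u^2 + 20*u*v^2 - u + 24*v^3
F^* omega = (-2*u^2*v - 4*u^2 + 2*u*v^2 - 4*u*v + 4*v^3 - v - 2) du + (6*u^2*v - 4*u^2 + 20*u*v^2 - u + 24*v^3) dv.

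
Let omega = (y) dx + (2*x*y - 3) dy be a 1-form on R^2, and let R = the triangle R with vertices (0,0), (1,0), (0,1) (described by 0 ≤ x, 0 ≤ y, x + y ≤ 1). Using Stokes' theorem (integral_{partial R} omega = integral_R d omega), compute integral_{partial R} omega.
integral_(partial R) omega = -1/6

Stokes: integral_partial_R omega = integral_R d omega with d omega = (∂Q/∂x - ∂P/∂y) dx ∧ dy.
  ∂Q/∂x = 2*y
  ∂P/∂y = 1
  integrand = ∂Q/∂x - ∂P/∂y = 2*y - 1.
Integrating over R: integral_0^1 integral_0^{1-x} (2*y - 1) dy dx = -1/6.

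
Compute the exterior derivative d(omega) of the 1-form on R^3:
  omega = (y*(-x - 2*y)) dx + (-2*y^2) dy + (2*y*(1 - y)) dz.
d(omega) = (x + 4*y) dx ∧ dy + (2 - 4*y) dy ∧ dz

For a 1-form omega = sum_i f_i dx_i, the exterior derivative is
  d(omega) = sum_{i < j} (∂f_j/∂x_i - ∂f_i/∂x_j) dx_i ∧ dx_j.
  coefficient of dx ∧ dy: ∂f_2/∂x - ∂f_1/∂y = ∂(-2*y^2)/∂x - ∂(y*(-x - 2*y))/∂y = x + 4*y
  coefficient of dy ∧ dz: ∂f_3/∂y - ∂f_2/∂z = ∂(2*y*(1 - y))/∂y - ∂(-2*y^2)/∂z = 2 - 4*y
Assembling: d(omega) = (x + 4*y) dx ∧ dy + (2 - 4*y) dy ∧ dz.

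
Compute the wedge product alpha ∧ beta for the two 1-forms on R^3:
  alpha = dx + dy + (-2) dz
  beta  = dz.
alpha ∧ beta = (1) dx ∧ dz + (1) dy ∧ dz

Distribute the wedge, using dx_i ∧ dx_j = -dx_j ∧ dx_i and dx_i ∧ dx_i = 0. For each pair (i, j) with i < j, the coefficient of dx_i ∧ dx_j in alpha ∧ beta is (alpha_i * beta_j - alpha_j * beta_i). Collecting: alpha ∧ beta = (1) dx ∧ dz + (1) dy ∧ dz.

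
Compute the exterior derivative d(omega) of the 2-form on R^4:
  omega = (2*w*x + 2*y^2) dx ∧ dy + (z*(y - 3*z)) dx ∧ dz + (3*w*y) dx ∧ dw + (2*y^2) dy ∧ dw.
d(omega) = (-3*w + 2*x) dx ∧ dy ∧ dw + (-z) dx ∧ dy ∧ dz

For a 2-form omega = sum_{i<j} g_{ij} dx_i ∧ dx_j, the exterior derivative is
  d(omega) = sum_{i<j} d(g_{ij}) ∧ dx_i ∧ dx_j = sum_{i<j, k} (∂g_{ij}/∂x_k) dx_k ∧ dx_i ∧ dx_j.
Expand each term, using dx_k ∧ dx_i ∧ dx_j = sgn(permutation) dx_{(a)} ∧ dx_{(b)} ∧ dx_{(c)} with (a < b < c) sorted:
  d(2*w*x + 2*y^2) includes (∂/∂w)(2*w*x + 2*y^2) dw = (2*x) dw, which multiplied by dx ∧ dy gives (2*x) dx ∧ dy ∧ dw
  d(z*(y - 3*z)) includes (∂/∂y)(z*(y - 3*z)) dy = (z) dy, which multiplied by dx ∧ dz gives (-z) dx ∧ dy ∧ dz
  d(3*w*y) includes (∂/∂y)(3*w*y) dy = (3*w) dy, which multiplied by dx ∧ dw gives (-3*w) dx ∧ dy ∧ dw
Collecting like 3-forms: d(omega) = (-3*w + 2*x) dx ∧ dy ∧ dw + (-z) dx ∧ dy ∧ dz.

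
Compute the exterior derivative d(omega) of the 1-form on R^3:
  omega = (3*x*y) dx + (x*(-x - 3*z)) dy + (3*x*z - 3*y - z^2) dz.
d(omega) = (-5*x - 3*z) dx ∧ dy + (3*z) dx ∧ dz + (3*x - 3) dy ∧ dz

For a 1-form omega = sum_i f_i dx_i, the exterior derivative is
  d(omega) = sum_{i < j} (∂f_j/∂x_i - ∂f_i/∂x_j) dx_i ∧ dx_j.
  coefficient of dx ∧ dy: ∂f_2/∂x - ∂f_1/∂y = ∂(x*(-x - 3*z))/∂x - ∂(3*x*y)/∂y = -5*x - 3*z
  coefficient of dx ∧ dz: ∂f_3/∂x - ∂f_1/∂z = ∂(3*x*z - 3*y - z^2)/∂x - ∂(3*x*y)/∂z = 3*z
  coefficient of dy ∧ dz: ∂f_3/∂y - ∂f_2/∂z = ∂(3*x*z - 3*y - z^2)/∂y - ∂(x*(-x - 3*z))/∂z = 3*x - 3
Assembling: d(omega) = (-5*x - 3*z) dx ∧ dy + (3*z) dx ∧ dz + (3*x - 3) dy ∧ dz.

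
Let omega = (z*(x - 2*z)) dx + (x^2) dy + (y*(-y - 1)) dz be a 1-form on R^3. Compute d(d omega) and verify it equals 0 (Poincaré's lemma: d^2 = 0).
d(d omega) = 0

Step 1: d omega = sum_{i<j} (∂f_j/∂x_i - ∂f_i/∂x_j) dx_i ∧ dx_j:
  coeff of dx ∧ dy: 2*x
  coeff of dx ∧ dz: -x + 4*z
  coeff of dy ∧ dz: -2*y - 1
Step 2: Apply d again to each 2-form coefficient. The only possible 3-form in R^3 is dx ∧ dy ∧ dz, with coefficient
  ∂(coeff of dy∧dz)/∂x - ∂(coeff of dx∧dz)/∂y + ∂(coeff of dx∧dy)/∂z
  = ∂/∂x (-2*y - 1) - ∂/∂y (-x + 4*z) + ∂/∂z (2*x).
Each of these terms simplifies to sums of mixed partials that cancel in pairs. The result is 0 (by equality of mixed partials for smooth functions — Schwarz / Clairaut).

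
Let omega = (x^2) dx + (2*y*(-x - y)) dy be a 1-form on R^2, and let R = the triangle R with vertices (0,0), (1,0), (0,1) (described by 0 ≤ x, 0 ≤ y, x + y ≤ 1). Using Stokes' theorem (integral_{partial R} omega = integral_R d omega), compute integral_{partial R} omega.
integral_(partial R) omega = -1/3

Stokes: integral_partial_R omega = integral_R d omega with d omega = (∂Q/∂x - ∂P/∂y) dx ∧ dy.
  ∂Q/∂x = -2*y
  ∂P/∂y = 0
  integrand = ∂Q/∂x - ∂P/∂y = -2*y.
Integrating over R: integral_0^1 integral_0^{1-x} (-2*y) dy dx = -1/3.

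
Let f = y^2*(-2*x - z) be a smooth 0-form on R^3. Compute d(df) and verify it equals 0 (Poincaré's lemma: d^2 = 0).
d(df) = 0

Step 1: df = sum_i (∂f/∂x_i) dx_i = (-2*y^2) dx + (2*y*(-2*x - z)) dy + (-y^2) dz.
Step 2: Apply d again. Using the 1-form formula, the coefficient of dx ∧ dy in d(df) is ∂^2 f/∂x ∂y - ∂^2 f/∂y ∂x = (-4*y) - (-4*y) = 0 (equality of mixed partials for smooth f).
Similarly for dx ∧ dz and dy ∧ dz — all coefficients vanish. So d(df) = 0.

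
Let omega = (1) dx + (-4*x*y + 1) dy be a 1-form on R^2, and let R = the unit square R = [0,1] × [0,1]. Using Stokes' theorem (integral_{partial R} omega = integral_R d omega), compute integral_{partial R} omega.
integral_(partial R) omega = -2

Stokes: integral_partial_R omega = integral_R d omega with d omega = (∂Q/∂x - ∂P/∂y) dx ∧ dy.
  ∂Q/∂x = -4*y
  ∂P/∂y = 0
  integrand = ∂Q/∂x - ∂P/∂y = -4*y.
Integrating over R: integral_0^1 integral_0^1 (-4*y) dx dy = -2.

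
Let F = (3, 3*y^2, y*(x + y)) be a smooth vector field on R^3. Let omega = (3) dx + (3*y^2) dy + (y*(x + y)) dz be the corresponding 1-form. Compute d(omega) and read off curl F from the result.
d(omega) = (x + 2*y) dy ∧ dz + (-y) dz ∧ dx + (0) dx ∧ dy; curl F = (x + 2*y, -y, 0)

d omega = sum_{i<j} (∂f_j/∂x_i - ∂f_i/∂x_j) dx_i ∧ dx_j. Under the identification (dy ∧ dz, dz ∧ dx, dx ∧ dy) ↔ (e_x, e_y, e_z), the coefficients are exactly the components of curl F. Compute:
  ∂R/∂y - ∂Q/∂z = (x + 2*y) - (0) = x + 2*y
  ∂P/∂z - ∂R/∂x = (0) - (y) = -y
  ∂Q/∂x - ∂P/∂y = (0) - (0) = 0.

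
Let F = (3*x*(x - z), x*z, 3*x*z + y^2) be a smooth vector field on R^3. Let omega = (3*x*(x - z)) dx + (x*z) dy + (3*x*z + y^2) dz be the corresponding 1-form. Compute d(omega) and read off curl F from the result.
d(omega) = (-x + 2*y) dy ∧ dz + (-3*x - 3*z) dz ∧ dx + (z) dx ∧ dy; curl F = (-x + 2*y, -3*x - 3*z, z)

d omega = sum_{i<j} (∂f_j/∂x_i - ∂f_i/∂x_j) dx_i ∧ dx_j. Under the identification (dy ∧ dz, dz ∧ dx, dx ∧ dy) ↔ (e_x, e_y, e_z), the coefficients are exactly the components of curl F. Compute:
  ∂R/∂y - ∂Q/∂z = (2*y) - (x) = -x + 2*y
  ∂P/∂z - ∂R/∂x = (-3*x) - (3*z) = -3*x - 3*z
  ∂Q/∂x - ∂P/∂y = (z) - (0) = z.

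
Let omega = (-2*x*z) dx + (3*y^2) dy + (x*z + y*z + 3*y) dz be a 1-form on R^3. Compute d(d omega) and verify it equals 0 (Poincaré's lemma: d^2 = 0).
d(d omega) = 0

Step 1: d omega = sum_{i<j} (∂f_j/∂x_i - ∂f_i/∂x_j) dx_i ∧ dx_j:
  coeff of dx ∧ dy: 0
  coeff of dx ∧ dz: 2*x + z
  coeff of dy ∧ dz: z + 3
Step 2: Apply d again to each 2-form coefficient. The only possible 3-form in R^3 is dx ∧ dy ∧ dz, with coefficient
  ∂(coeff of dy∧dz)/∂x - ∂(coeff of dx∧dz)/∂y + ∂(coeff of dx∧dy)/∂z
  = ∂/∂x (z + 3) - ∂/∂y (2*x + z) + ∂/∂z (0).
Each of these terms simplifies to sums of mixed partials that cancel in pairs. The result is 0 (by equality of mixed partials for smooth functions — Schwarz / Clairaut).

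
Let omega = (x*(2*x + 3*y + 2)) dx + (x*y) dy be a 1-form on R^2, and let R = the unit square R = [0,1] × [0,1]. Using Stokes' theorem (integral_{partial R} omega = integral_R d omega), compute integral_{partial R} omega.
integral_(partial R) omega = -1

Stokes: integral_partial_R omega = integral_R d omega with d omega = (∂Q/∂x - ∂P/∂y) dx ∧ dy.
  ∂Q/∂x = y
  ∂P/∂y = 3*x
  integrand = ∂Q/∂x - ∂P/∂y = -3*x + y.
Integrating over R: integral_0^1 integral_0^1 (-3*x + y) dx dy = -1.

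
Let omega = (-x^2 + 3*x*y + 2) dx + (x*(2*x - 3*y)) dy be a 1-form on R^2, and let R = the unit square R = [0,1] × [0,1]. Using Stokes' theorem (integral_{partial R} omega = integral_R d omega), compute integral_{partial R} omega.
integral_(partial R) omega = -1

Stokes: integral_partial_R omega = integral_R d omega with d omega = (∂Q/∂x - ∂P/∂y) dx ∧ dy.
  ∂Q/∂x = 4*x - 3*y
  ∂P/∂y = 3*x
  integrand = ∂Q/∂x - ∂P/∂y = x - 3*y.
Integrating over R: integral_0^1 integral_0^1 (x - 3*y) dx dy = -1.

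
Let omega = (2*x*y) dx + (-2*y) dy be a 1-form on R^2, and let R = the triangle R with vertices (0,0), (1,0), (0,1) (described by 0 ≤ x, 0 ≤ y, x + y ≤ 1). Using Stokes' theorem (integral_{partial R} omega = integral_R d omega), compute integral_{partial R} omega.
integral_(partial R) omega = -1/3

Stokes: integral_partial_R omega = integral_R d omega with d omega = (∂Q/∂x - ∂P/∂y) dx ∧ dy.
  ∂Q/∂x = 0
  ∂P/∂y = 2*x
  integrand = ∂Q/∂x - ∂P/∂y = -2*x.
Integrating over R: integral_0^1 integral_0^{1-x} (-2*x) dy dx = -1/3.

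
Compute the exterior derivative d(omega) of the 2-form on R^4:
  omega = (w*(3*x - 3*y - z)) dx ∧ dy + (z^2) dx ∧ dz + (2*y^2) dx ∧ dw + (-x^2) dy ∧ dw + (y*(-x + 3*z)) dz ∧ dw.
d(omega) = (-w) dx ∧ dy ∧ dz + (x - 7*y - z) dx ∧ dy ∧ dw + (-y) dx ∧ dz ∧ dw + (-x + 3*z) dy ∧ dz ∧ dw

For a 2-form omega = sum_{i<j} g_{ij} dx_i ∧ dx_j, the exterior derivative is
  d(omega) = sum_{i<j} d(g_{ij}) ∧ dx_i ∧ dx_j = sum_{i<j, k} (∂g_{ij}/∂x_k) dx_k ∧ dx_i ∧ dx_j.
Expand each term, using dx_k ∧ dx_i ∧ dx_j = sgn(permutation) dx_{(a)} ∧ dx_{(b)} ∧ dx_{(c)} with (a < b < c) sorted:
  d(w*(3*x - 3*y - z)) includes (∂/∂z)(w*(3*x - 3*y - z)) dz = (-w) dz, which multiplied by dx ∧ dy gives (-w) dx ∧ dy ∧ dz
  d(w*(3*x - 3*y - z)) includes (∂/∂w)(w*(3*x - 3*y - z)) dw = (3*x - 3*y - z) dw, which multiplied by dx ∧ dy gives (3*x - 3*y - z) dx ∧ dy ∧ dw
  d(2*y^2) includes (∂/∂y)(2*y^2) dy = (4*y) dy, which multiplied by dx ∧ dw gives (-4*y) dx ∧ dy ∧ dw
  d(-x^2) includes (∂/∂x)(-x^2) dx = (-2*x) dx, which multiplied by dy ∧ dw gives (-2*x) dx ∧ dy ∧ dw
  d(y*(-x + 3*z)) includes (∂/∂x)(y*(-x + 3*z)) dx = (-y) dx, which multiplied by dz ∧ dw gives (-y) dx ∧ dz ∧ dw
  d(y*(-x + 3*z)) includes (∂/∂y)(y*(-x + 3*z)) dy = (-x + 3*z) dy, which multiplied by dz ∧ dw gives (-x + 3*z) dy ∧ dz ∧ dw
Collecting like 3-forms: d(omega) = (-w) dx ∧ dy ∧ dz + (x - 7*y - z) dx ∧ dy ∧ dw + (-y) dx ∧ dz ∧ dw + (-x + 3*z) dy ∧ dz ∧ dw.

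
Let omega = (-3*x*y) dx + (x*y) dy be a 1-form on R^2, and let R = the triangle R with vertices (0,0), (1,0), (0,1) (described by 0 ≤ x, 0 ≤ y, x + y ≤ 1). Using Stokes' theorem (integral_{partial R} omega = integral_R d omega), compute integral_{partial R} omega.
integral_(partial R) omega = 2/3

Stokes: integral_partial_R omega = integral_R d omega with d omega = (∂Q/∂x - ∂P/∂y) dx ∧ dy.
  ∂Q/∂x = y
  ∂P/∂y = -3*x
  integrand = ∂Q/∂x - ∂P/∂y = 3*x + y.
Integrating over R: integral_0^1 integral_0^{1-x} (3*x + y) dy dx = 2/3.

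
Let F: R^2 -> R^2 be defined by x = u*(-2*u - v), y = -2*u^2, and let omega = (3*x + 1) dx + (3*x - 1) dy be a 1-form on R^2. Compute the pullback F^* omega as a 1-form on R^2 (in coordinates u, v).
F^* omega = (48*u^3 + 30*u^2*v + 3*u*v^2 - v) du + (u*(6*u^2 + 3*u*v - 1)) dv

Using F^*(f dg) = (f ∘ F) d(g ∘ F), substitute each coordinate x_i by F_i(u, v) in f_i, and replace dx_i by d F_i = (∂F_i/∂u) du + (∂F_i/∂v) dv.
  For the x component: f_1(F) = -6*u^2 - 3*u*v + 1; d F_1 = (-4*u - v) du + (-u) dv
  For the y component: f_2(F) = -6*u^2 - 3*u*v - 1; d F_2 = (-4*u) du + (0) dv
Combining and collecting du, dv coefficients:
  coeff of du: 48*u^3 + 30*u^2*v + 3*u*v^2 - v
  coeff of dv: u*(6*u^2 + 3*u*v - 1)
F^* omega = (48*u^3 + 30*u^2*v + 3*u*v^2 - v) du + (u*(6*u^2 + 3*u*v - 1)) dv.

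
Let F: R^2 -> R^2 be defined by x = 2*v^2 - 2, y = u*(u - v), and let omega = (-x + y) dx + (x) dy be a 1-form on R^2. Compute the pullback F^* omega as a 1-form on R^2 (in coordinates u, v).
F^* omega = (4*u*v^2 - 4*u - 2*v^3 + 2*v) du + (4*u^2*v - 6*u*v^2 + 2*u - 8*v^3 + 8*v) dv

Using F^*(f dg) = (f ∘ F) d(g ∘ F), substitute each coordinate x_i by F_i(u, v) in f_i, and replace dx_i by d F_i = (∂F_i/∂u) du + (∂F_i/∂v) dv.
  For the x component: f_1(F) = u^2 - u*v - 2*v^2 + 2; d F_1 = (0) du + (4*v) dv
  For the y component: f_2(F) = 2*v^2 - 2; d F_2 = (2*u - v) du + (-u) dv
Combining and collecting du, dv coefficients:
  coeff of du: 4*u*v^2 - 4*u - 2*v^3 + 2*v
  coeff of dv: 4*u^2*v - 6*u*v^2 + 2*u - 8*v^3 + 8*v
F^* omega = (4*u*v^2 - 4*u - 2*v^3 + 2*v) du + (4*u^2*v - 6*u*v^2 + 2*u - 8*v^3 + 8*v) dv.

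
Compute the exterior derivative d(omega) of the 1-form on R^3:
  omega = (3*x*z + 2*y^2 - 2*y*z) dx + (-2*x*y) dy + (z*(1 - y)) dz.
d(omega) = (-6*y + 2*z) dx ∧ dy + (-3*x + 2*y) dx ∧ dz + (-z) dy ∧ dz

For a 1-form omega = sum_i f_i dx_i, the exterior derivative is
  d(omega) = sum_{i < j} (∂f_j/∂x_i - ∂f_i/∂x_j) dx_i ∧ dx_j.
  coefficient of dx ∧ dy: ∂f_2/∂x - ∂f_1/∂y = ∂(-2*x*y)/∂x - ∂(3*x*z + 2*y^2 - 2*y*z)/∂y = -6*y + 2*z
  coefficient of dx ∧ dz: ∂f_3/∂x - ∂f_1/∂z = ∂(z*(1 - y))/∂x - ∂(3*x*z + 2*y^2 - 2*y*z)/∂z = -3*x + 2*y
  coefficient of dy ∧ dz: ∂f_3/∂y - ∂f_2/∂z = ∂(z*(1 - y))/∂y - ∂(-2*x*y)/∂z = -z
Assembling: d(omega) = (-6*y + 2*z) dx ∧ dy + (-3*x + 2*y) dx ∧ dz + (-z) dy ∧ dz.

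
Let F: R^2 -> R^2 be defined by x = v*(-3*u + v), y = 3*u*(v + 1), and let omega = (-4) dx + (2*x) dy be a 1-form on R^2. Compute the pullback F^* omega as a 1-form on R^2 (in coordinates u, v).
F^* omega = (6*v*(-3*u*v - 3*u + v^2 + v + 2)) du + (-18*u^2*v + 6*u*v^2 + 12*u - 8*v) dv

Using F^*(f dg) = (f ∘ F) d(g ∘ F), substitute each coordinate x_i by F_i(u, v) in f_i, and replace dx_i by d F_i = (∂F_i/∂u) du + (∂F_i/∂v) dv.
  For the x component: f_1(F) = -4; d F_1 = (-3*v) du + (-3*u + 2*v) dv
  For the y component: f_2(F) = 2*v*(-3*u + v); d F_2 = (3*v + 3) du + (3*u) dv
Combining and collecting du, dv coefficients:
  coeff of du: 6*v*(-3*u*v - 3*u + v^2 + v + 2)
  coeff of dv: -18*u^2*v + 6*u*v^2 + 12*u - 8*v
F^* omega = (6*v*(-3*u*v - 3*u + v^2 + v + 2)) du + (-18*u^2*v + 6*u*v^2 + 12*u - 8*v) dv.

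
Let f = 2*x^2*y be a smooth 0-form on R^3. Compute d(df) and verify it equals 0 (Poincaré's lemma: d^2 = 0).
d(df) = 0

Step 1: df = sum_i (∂f/∂x_i) dx_i = (4*x*y) dx + (2*x^2) dy + (0) dz.
Step 2: Apply d again. Using the 1-form formula, the coefficient of dx ∧ dy in d(df) is ∂^2 f/∂x ∂y - ∂^2 f/∂y ∂x = (4*x) - (4*x) = 0 (equality of mixed partials for smooth f).
Similarly for dx ∧ dz and dy ∧ dz — all coefficients vanish. So d(df) = 0.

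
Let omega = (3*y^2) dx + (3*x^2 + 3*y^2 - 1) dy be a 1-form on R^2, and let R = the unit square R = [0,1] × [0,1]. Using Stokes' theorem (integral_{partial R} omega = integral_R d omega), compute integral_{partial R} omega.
integral_(partial R) omega = 0

Stokes: integral_partial_R omega = integral_R d omega with d omega = (∂Q/∂x - ∂P/∂y) dx ∧ dy.
  ∂Q/∂x = 6*x
  ∂P/∂y = 6*y
  integrand = ∂Q/∂x - ∂P/∂y = 6*x - 6*y.
Integrating over R: integral_0^1 integral_0^1 (6*x - 6*y) dx dy = 0.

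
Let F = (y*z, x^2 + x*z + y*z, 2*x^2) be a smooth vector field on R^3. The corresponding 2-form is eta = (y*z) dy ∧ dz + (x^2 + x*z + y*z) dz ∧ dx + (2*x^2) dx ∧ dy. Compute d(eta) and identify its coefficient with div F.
d(eta) = (z) dx ∧ dy ∧ dz; div F = z

For a 2-form in R^3 of the form above, applying d gives a 3-form with coefficient ∂P/∂x + ∂Q/∂y + ∂R/∂z:
  ∂P/∂x = 0
  ∂Q/∂y = z
  ∂R/∂z = 0
Sum = z, which is exactly div F.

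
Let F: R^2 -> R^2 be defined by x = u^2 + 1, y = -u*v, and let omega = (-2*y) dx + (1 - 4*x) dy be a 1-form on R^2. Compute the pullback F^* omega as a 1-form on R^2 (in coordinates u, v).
F^* omega = (v*(8*u^2 + 3)) du + (u*(4*u^2 + 3)) dv

Using F^*(f dg) = (f ∘ F) d(g ∘ F), substitute each coordinate x_i by F_i(u, v) in f_i, and replace dx_i by d F_i = (∂F_i/∂u) du + (∂F_i/∂v) dv.
  For the x component: f_1(F) = 2*u*v; d F_1 = (2*u) du + (0) dv
  For the y component: f_2(F) = -4*u^2 - 3; d F_2 = (-v) du + (-u) dv
Combining and collecting du, dv coefficients:
  coeff of du: v*(8*u^2 + 3)
  coeff of dv: u*(4*u^2 + 3)
F^* omega = (v*(8*u^2 + 3)) du + (u*(4*u^2 + 3)) dv.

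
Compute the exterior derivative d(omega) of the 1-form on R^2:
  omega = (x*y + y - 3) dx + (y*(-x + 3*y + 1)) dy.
d(omega) = (-x - y - 1) dx ∧ dy

For a 1-form omega = sum_i f_i dx_i, the exterior derivative is
  d(omega) = sum_{i < j} (∂f_j/∂x_i - ∂f_i/∂x_j) dx_i ∧ dx_j.
  coefficient of dx ∧ dy: ∂f_2/∂x - ∂f_1/∂y = ∂(y*(-x + 3*y + 1))/∂x - ∂(x*y + y - 3)/∂y = -x - y - 1
Assembling: d(omega) = (-x - y - 1) dx ∧ dy.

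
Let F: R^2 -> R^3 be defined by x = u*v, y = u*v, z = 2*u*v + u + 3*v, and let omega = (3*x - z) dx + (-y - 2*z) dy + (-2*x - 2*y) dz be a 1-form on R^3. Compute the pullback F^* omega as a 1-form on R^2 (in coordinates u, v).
F^* omega = (v*(-12*u*v - 7*u - 9*v)) du + (3*u*(-4*u*v - u - 7*v)) dv

Using F^*(f dg) = (f ∘ F) d(g ∘ F), substitute each coordinate x_i by F_i(u, v) in f_i, and replace dx_i by d F_i = (∂F_i/∂u) du + (∂F_i/∂v) dv.
  For the x component: f_1(F) = u*v - u - 3*v; d F_1 = (v) du + (u) dv
  For the y component: f_2(F) = -5*u*v - 2*u - 6*v; d F_2 = (v) du + (u) dv
  For the z component: f_3(F) = -4*u*v; d F_3 = (2*v + 1) du + (2*u + 3) dv
Combining and collecting du, dv coefficients:
  coeff of du: v*(-12*u*v - 7*u - 9*v)
  coeff of dv: 3*u*(-4*u*v - u - 7*v)
F^* omega = (v*(-12*u*v - 7*u - 9*v)) du + (3*u*(-4*u*v - u - 7*v)) dv.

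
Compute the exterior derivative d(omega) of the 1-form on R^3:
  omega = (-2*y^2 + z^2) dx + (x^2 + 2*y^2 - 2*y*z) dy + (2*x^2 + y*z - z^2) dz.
d(omega) = (2*x + 4*y) dx ∧ dy + (4*x - 2*z) dx ∧ dz + (2*y + z) dy ∧ dz

For a 1-form omega = sum_i f_i dx_i, the exterior derivative is
  d(omega) = sum_{i < j} (∂f_j/∂x_i - ∂f_i/∂x_j) dx_i ∧ dx_j.
  coefficient of dx ∧ dy: ∂f_2/∂x - ∂f_1/∂y = ∂(x^2 + 2*y^2 - 2*y*z)/∂x - ∂(-2*y^2 + z^2)/∂y = 2*x + 4*y
  coefficient of dx ∧ dz: ∂f_3/∂x - ∂f_1/∂z = ∂(2*x^2 + y*z - z^2)/∂x - ∂(-2*y^2 + z^2)/∂z = 4*x - 2*z
  coefficient of dy ∧ dz: ∂f_3/∂y - ∂f_2/∂z = ∂(2*x^2 + y*z - z^2)/∂y - ∂(x^2 + 2*y^2 - 2*y*z)/∂z = 2*y + z
Assembling: d(omega) = (2*x + 4*y) dx ∧ dy + (4*x - 2*z) dx ∧ dz + (2*y + z) dy ∧ dz.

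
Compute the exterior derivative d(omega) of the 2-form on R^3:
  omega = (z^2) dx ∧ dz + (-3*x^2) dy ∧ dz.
d(omega) = (-6*x) dx ∧ dy ∧ dz

For a 2-form omega = sum_{i<j} g_{ij} dx_i ∧ dx_j, the exterior derivative is
  d(omega) = sum_{i<j} d(g_{ij}) ∧ dx_i ∧ dx_j = sum_{i<j, k} (∂g_{ij}/∂x_k) dx_k ∧ dx_i ∧ dx_j.
Expand each term, using dx_k ∧ dx_i ∧ dx_j = sgn(permutation) dx_{(a)} ∧ dx_{(b)} ∧ dx_{(c)} with (a < b < c) sorted:
  d(-3*x^2) includes (∂/∂x)(-3*x^2) dx = (-6*x) dx, which multiplied by dy ∧ dz gives (-6*x) dx ∧ dy ∧ dz
Collecting like 3-forms: d(omega) = (-6*x) dx ∧ dy ∧ dz.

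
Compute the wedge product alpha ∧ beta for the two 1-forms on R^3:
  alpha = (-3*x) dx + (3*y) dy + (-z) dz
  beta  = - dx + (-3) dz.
alpha ∧ beta = (9*x - z) dx ∧ dz + (3*y) dx ∧ dy + (-9*y) dy ∧ dz

Distribute the wedge, using dx_i ∧ dx_j = -dx_j ∧ dx_i and dx_i ∧ dx_i = 0. For each pair (i, j) with i < j, the coefficient of dx_i ∧ dx_j in alpha ∧ beta is (alpha_i * beta_j - alpha_j * beta_i). Collecting: alpha ∧ beta = (9*x - z) dx ∧ dz + (3*y) dx ∧ dy + (-9*y) dy ∧ dz.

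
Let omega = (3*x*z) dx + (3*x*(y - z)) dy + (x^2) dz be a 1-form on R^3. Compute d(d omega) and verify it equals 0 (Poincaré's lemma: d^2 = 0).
d(d omega) = 0

Step 1: d omega = sum_{i<j} (∂f_j/∂x_i - ∂f_i/∂x_j) dx_i ∧ dx_j:
  coeff of dx ∧ dy: 3*y - 3*z
  coeff of dx ∧ dz: -x
  coeff of dy ∧ dz: 3*x
Step 2: Apply d again to each 2-form coefficient. The only possible 3-form in R^3 is dx ∧ dy ∧ dz, with coefficient
  ∂(coeff of dy∧dz)/∂x - ∂(coeff of dx∧dz)/∂y + ∂(coeff of dx∧dy)/∂z
  = ∂/∂x (3*x) - ∂/∂y (-x) + ∂/∂z (3*y - 3*z).
Each of these terms simplifies to sums of mixed partials that cancel in pairs. The result is 0 (by equality of mixed partials for smooth functions — Schwarz / Clairaut).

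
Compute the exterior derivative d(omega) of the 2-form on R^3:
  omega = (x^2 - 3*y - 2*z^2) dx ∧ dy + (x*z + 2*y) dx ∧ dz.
d(omega) = (-4*z - 2) dx ∧ dy ∧ dz

For a 2-form omega = sum_{i<j} g_{ij} dx_i ∧ dx_j, the exterior derivative is
  d(omega) = sum_{i<j} d(g_{ij}) ∧ dx_i ∧ dx_j = sum_{i<j, k} (∂g_{ij}/∂x_k) dx_k ∧ dx_i ∧ dx_j.
Expand each term, using dx_k ∧ dx_i ∧ dx_j = sgn(permutation) dx_{(a)} ∧ dx_{(b)} ∧ dx_{(c)} with (a < b < c) sorted:
  d(x^2 - 3*y - 2*z^2) includes (∂/∂z)(x^2 - 3*y - 2*z^2) dz = (-4*z) dz, which multiplied by dx ∧ dy gives (-4*z) dx ∧ dy ∧ dz
  d(x*z + 2*y) includes (∂/∂y)(x*z + 2*y) dy = (2) dy, which multiplied by dx ∧ dz gives (-2) dx ∧ dy ∧ dz
Collecting like 3-forms: d(omega) = (-4*z - 2) dx ∧ dy ∧ dz.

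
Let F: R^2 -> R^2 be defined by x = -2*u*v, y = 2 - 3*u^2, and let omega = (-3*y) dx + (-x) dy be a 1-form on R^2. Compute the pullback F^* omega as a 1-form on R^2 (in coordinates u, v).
F^* omega = (6*v*(2 - 5*u^2)) du + (-18*u^3 + 12*u) dv

Using F^*(f dg) = (f ∘ F) d(g ∘ F), substitute each coordinate x_i by F_i(u, v) in f_i, and replace dx_i by d F_i = (∂F_i/∂u) du + (∂F_i/∂v) dv.
  For the x component: f_1(F) = 9*u^2 - 6; d F_1 = (-2*v) du + (-2*u) dv
  For the y component: f_2(F) = 2*u*v; d F_2 = (-6*u) du + (0) dv
Combining and collecting du, dv coefficients:
  coeff of du: 6*v*(2 - 5*u^2)
  coeff of dv: -18*u^3 + 12*u
F^* omega = (6*v*(2 - 5*u^2)) du + (-18*u^3 + 12*u) dv.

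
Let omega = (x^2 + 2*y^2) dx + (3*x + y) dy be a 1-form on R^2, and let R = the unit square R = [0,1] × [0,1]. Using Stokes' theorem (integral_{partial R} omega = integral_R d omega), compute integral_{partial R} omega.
integral_(partial R) omega = 1

Stokes: integral_partial_R omega = integral_R d omega with d omega = (∂Q/∂x - ∂P/∂y) dx ∧ dy.
  ∂Q/∂x = 3
  ∂P/∂y = 4*y
  integrand = ∂Q/∂x - ∂P/∂y = 3 - 4*y.
Integrating over R: integral_0^1 integral_0^1 (3 - 4*y) dx dy = 1.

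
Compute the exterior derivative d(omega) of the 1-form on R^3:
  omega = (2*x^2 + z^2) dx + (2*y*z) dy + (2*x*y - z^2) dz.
d(omega) = (2*y - 2*z) dx ∧ dz + (2*x - 2*y) dy ∧ dz

For a 1-form omega = sum_i f_i dx_i, the exterior derivative is
  d(omega) = sum_{i < j} (∂f_j/∂x_i - ∂f_i/∂x_j) dx_i ∧ dx_j.
  coefficient of dx ∧ dz: ∂f_3/∂x - ∂f_1/∂z = ∂(2*x*y - z^2)/∂x - ∂(2*x^2 + z^2)/∂z = 2*y - 2*z
  coefficient of dy ∧ dz: ∂f_3/∂y - ∂f_2/∂z = ∂(2*x*y - z^2)/∂y - ∂(2*y*z)/∂z = 2*x - 2*y
Assembling: d(omega) = (2*y - 2*z) dx ∧ dz + (2*x - 2*y) dy ∧ dz.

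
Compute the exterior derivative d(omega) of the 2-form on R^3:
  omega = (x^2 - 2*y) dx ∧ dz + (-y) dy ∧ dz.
d(omega) = (2) dx ∧ dy ∧ dz

For a 2-form omega = sum_{i<j} g_{ij} dx_i ∧ dx_j, the exterior derivative is
  d(omega) = sum_{i<j} d(g_{ij}) ∧ dx_i ∧ dx_j = sum_{i<j, k} (∂g_{ij}/∂x_k) dx_k ∧ dx_i ∧ dx_j.
Expand each term, using dx_k ∧ dx_i ∧ dx_j = sgn(permutation) dx_{(a)} ∧ dx_{(b)} ∧ dx_{(c)} with (a < b < c) sorted:
  d(x^2 - 2*y) includes (∂/∂y)(x^2 - 2*y) dy = (-2) dy, which multiplied by dx ∧ dz gives (2) dx ∧ dy ∧ dz
Collecting like 3-forms: d(omega) = (2) dx ∧ dy ∧ dz.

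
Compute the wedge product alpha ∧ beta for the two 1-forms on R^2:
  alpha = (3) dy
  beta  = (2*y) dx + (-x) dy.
alpha ∧ beta = (-6*y) dx ∧ dy

Distribute the wedge, using dx_i ∧ dx_j = -dx_j ∧ dx_i and dx_i ∧ dx_i = 0. For each pair (i, j) with i < j, the coefficient of dx_i ∧ dx_j in alpha ∧ beta is (alpha_i * beta_j - alpha_j * beta_i). Collecting: alpha ∧ beta = (-6*y) dx ∧ dy.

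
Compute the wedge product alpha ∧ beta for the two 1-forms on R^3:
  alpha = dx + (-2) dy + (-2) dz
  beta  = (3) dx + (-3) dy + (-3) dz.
alpha ∧ beta = (3) dx ∧ dy + (3) dx ∧ dz

Distribute the wedge, using dx_i ∧ dx_j = -dx_j ∧ dx_i and dx_i ∧ dx_i = 0. For each pair (i, j) with i < j, the coefficient of dx_i ∧ dx_j in alpha ∧ beta is (alpha_i * beta_j - alpha_j * beta_i). Collecting: alpha ∧ beta = (3) dx ∧ dy + (3) dx ∧ dz.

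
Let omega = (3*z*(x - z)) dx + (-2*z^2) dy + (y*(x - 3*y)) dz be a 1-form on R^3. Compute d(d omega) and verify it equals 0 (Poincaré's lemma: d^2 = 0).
d(d omega) = 0

Step 1: d omega = sum_{i<j} (∂f_j/∂x_i - ∂f_i/∂x_j) dx_i ∧ dx_j:
  coeff of dx ∧ dy: 0
  coeff of dx ∧ dz: -3*x + y + 6*z
  coeff of dy ∧ dz: x - 6*y + 4*z
Step 2: Apply d again to each 2-form coefficient. The only possible 3-form in R^3 is dx ∧ dy ∧ dz, with coefficient
  ∂(coeff of dy∧dz)/∂x - ∂(coeff of dx∧dz)/∂y + ∂(coeff of dx∧dy)/∂z
  = ∂/∂x (x - 6*y + 4*z) - ∂/∂y (-3*x + y + 6*z) + ∂/∂z (0).
Each of these terms simplifies to sums of mixed partials that cancel in pairs. The result is 0 (by equality of mixed partials for smooth functions — Schwarz / Clairaut).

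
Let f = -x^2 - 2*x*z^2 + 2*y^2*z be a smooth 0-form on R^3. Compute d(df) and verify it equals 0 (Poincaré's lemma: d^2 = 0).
d(df) = 0

Step 1: df = sum_i (∂f/∂x_i) dx_i = (-2*x - 2*z^2) dx + (4*y*z) dy + (-4*x*z + 2*y^2) dz.
Step 2: Apply d again. Using the 1-form formula, the coefficient of dx ∧ dy in d(df) is ∂^2 f/∂x ∂y - ∂^2 f/∂y ∂x = (0) - (0) = 0 (equality of mixed partials for smooth f).
Similarly for dx ∧ dz and dy ∧ dz — all coefficients vanish. So d(df) = 0.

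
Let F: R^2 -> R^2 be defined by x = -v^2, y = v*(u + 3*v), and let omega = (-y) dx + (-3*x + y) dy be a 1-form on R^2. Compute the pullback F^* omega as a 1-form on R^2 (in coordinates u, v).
F^* omega = (v^2*(u + 6*v)) du + (v*(u^2 + 14*u*v + 42*v^2)) dv

Using F^*(f dg) = (f ∘ F) d(g ∘ F), substitute each coordinate x_i by F_i(u, v) in f_i, and replace dx_i by d F_i = (∂F_i/∂u) du + (∂F_i/∂v) dv.
  For the x component: f_1(F) = v*(-u - 3*v); d F_1 = (0) du + (-2*v) dv
  For the y component: f_2(F) = v*(u + 6*v); d F_2 = (v) du + (u + 6*v) dv
Combining and collecting du, dv coefficients:
  coeff of du: v^2*(u + 6*v)
  coeff of dv: v*(u^2 + 14*u*v + 42*v^2)
F^* omega = (v^2*(u + 6*v)) du + (v*(u^2 + 14*u*v + 42*v^2)) dv.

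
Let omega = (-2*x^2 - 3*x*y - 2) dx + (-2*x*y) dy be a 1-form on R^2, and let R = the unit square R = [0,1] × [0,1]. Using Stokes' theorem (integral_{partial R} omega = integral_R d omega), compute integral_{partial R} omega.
integral_(partial R) omega = 1/2

Stokes: integral_partial_R omega = integral_R d omega with d omega = (∂Q/∂x - ∂P/∂y) dx ∧ dy.
  ∂Q/∂x = -2*y
  ∂P/∂y = -3*x
  integrand = ∂Q/∂x - ∂P/∂y = 3*x - 2*y.
Integrating over R: integral_0^1 integral_0^1 (3*x - 2*y) dx dy = 1/2.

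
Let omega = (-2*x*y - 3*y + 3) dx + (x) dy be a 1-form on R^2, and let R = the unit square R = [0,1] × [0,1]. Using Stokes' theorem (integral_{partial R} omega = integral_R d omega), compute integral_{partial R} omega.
integral_(partial R) omega = 5

Stokes: integral_partial_R omega = integral_R d omega with d omega = (∂Q/∂x - ∂P/∂y) dx ∧ dy.
  ∂Q/∂x = 1
  ∂P/∂y = -2*x - 3
  integrand = ∂Q/∂x - ∂P/∂y = 2*x + 4.
Integrating over R: integral_0^1 integral_0^1 (2*x + 4) dx dy = 5.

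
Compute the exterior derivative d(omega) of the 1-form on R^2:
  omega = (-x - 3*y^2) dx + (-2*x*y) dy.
d(omega) = (4*y) dx ∧ dy

For a 1-form omega = sum_i f_i dx_i, the exterior derivative is
  d(omega) = sum_{i < j} (∂f_j/∂x_i - ∂f_i/∂x_j) dx_i ∧ dx_j.
  coefficient of dx ∧ dy: ∂f_2/∂x - ∂f_1/∂y = ∂(-2*x*y)/∂x - ∂(-x - 3*y^2)/∂y = 4*y
Assembling: d(omega) = (4*y) dx ∧ dy.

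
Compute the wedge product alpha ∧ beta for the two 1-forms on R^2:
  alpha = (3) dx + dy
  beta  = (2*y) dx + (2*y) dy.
alpha ∧ beta = (4*y) dx ∧ dy

Distribute the wedge, using dx_i ∧ dx_j = -dx_j ∧ dx_i and dx_i ∧ dx_i = 0. For each pair (i, j) with i < j, the coefficient of dx_i ∧ dx_j in alpha ∧ beta is (alpha_i * beta_j - alpha_j * beta_i). Collecting: alpha ∧ beta = (4*y) dx ∧ dy.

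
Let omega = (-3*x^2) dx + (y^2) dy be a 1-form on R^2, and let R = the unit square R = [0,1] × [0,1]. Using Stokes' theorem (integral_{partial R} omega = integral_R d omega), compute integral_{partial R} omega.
integral_(partial R) omega = 0

Stokes: integral_partial_R omega = integral_R d omega with d omega = (∂Q/∂x - ∂P/∂y) dx ∧ dy.
  ∂Q/∂x = 0
  ∂P/∂y = 0
  integrand = ∂Q/∂x - ∂P/∂y = 0.
Integrating over R: integral_0^1 integral_0^1 (0) dx dy = 0.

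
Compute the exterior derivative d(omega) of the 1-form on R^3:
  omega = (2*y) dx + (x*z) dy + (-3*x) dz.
d(omega) = (z - 2) dx ∧ dy + (-3) dx ∧ dz + (-x) dy ∧ dz

For a 1-form omega = sum_i f_i dx_i, the exterior derivative is
  d(omega) = sum_{i < j} (∂f_j/∂x_i - ∂f_i/∂x_j) dx_i ∧ dx_j.
  coefficient of dx ∧ dy: ∂f_2/∂x - ∂f_1/∂y = ∂(x*z)/∂x - ∂(2*y)/∂y = z - 2
  coefficient of dx ∧ dz: ∂f_3/∂x - ∂f_1/∂z = ∂(-3*x)/∂x - ∂(2*y)/∂z = -3
  coefficient of dy ∧ dz: ∂f_3/∂y - ∂f_2/∂z = ∂(-3*x)/∂y - ∂(x*z)/∂z = -x
Assembling: d(omega) = (z - 2) dx ∧ dy + (-3) dx ∧ dz + (-x) dy ∧ dz.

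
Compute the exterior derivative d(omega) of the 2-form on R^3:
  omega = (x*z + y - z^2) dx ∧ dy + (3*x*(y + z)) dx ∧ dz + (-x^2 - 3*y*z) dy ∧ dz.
d(omega) = (-4*x - 2*z) dx ∧ dy ∧ dz

For a 2-form omega = sum_{i<j} g_{ij} dx_i ∧ dx_j, the exterior derivative is
  d(omega) = sum_{i<j} d(g_{ij}) ∧ dx_i ∧ dx_j = sum_{i<j, k} (∂g_{ij}/∂x_k) dx_k ∧ dx_i ∧ dx_j.
Expand each term, using dx_k ∧ dx_i ∧ dx_j = sgn(permutation) dx_{(a)} ∧ dx_{(b)} ∧ dx_{(c)} with (a < b < c) sorted:
  d(x*z + y - z^2) includes (∂/∂z)(x*z + y - z^2) dz = (x - 2*z) dz, which multiplied by dx ∧ dy gives (x - 2*z) dx ∧ dy ∧ dz
  d(3*x*(y + z)) includes (∂/∂y)(3*x*(y + z)) dy = (3*x) dy, which multiplied by dx ∧ dz gives (-3*x) dx ∧ dy ∧ dz
  d(-x^2 - 3*y*z) includes (∂/∂x)(-x^2 - 3*y*z) dx = (-2*x) dx, which multiplied by dy ∧ dz gives (-2*x) dx ∧ dy ∧ dz
Collecting like 3-forms: d(omega) = (-4*x - 2*z) dx ∧ dy ∧ dz.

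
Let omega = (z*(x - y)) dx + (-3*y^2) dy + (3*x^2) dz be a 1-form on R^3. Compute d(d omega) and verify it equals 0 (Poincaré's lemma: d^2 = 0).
d(d omega) = 0

Step 1: d omega = sum_{i<j} (∂f_j/∂x_i - ∂f_i/∂x_j) dx_i ∧ dx_j:
  coeff of dx ∧ dy: z
  coeff of dx ∧ dz: 5*x + y
  coeff of dy ∧ dz: 0
Step 2: Apply d again to each 2-form coefficient. The only possible 3-form in R^3 is dx ∧ dy ∧ dz, with coefficient
  ∂(coeff of dy∧dz)/∂x - ∂(coeff of dx∧dz)/∂y + ∂(coeff of dx∧dy)/∂z
  = ∂/∂x (0) - ∂/∂y (5*x + y) + ∂/∂z (z).
Each of these terms simplifies to sums of mixed partials that cancel in pairs. The result is 0 (by equality of mixed partials for smooth functions — Schwarz / Clairaut).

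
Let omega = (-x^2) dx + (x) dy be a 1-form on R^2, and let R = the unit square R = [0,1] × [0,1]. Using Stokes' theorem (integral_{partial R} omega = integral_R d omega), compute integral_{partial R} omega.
integral_(partial R) omega = 1

Stokes: integral_partial_R omega = integral_R d omega with d omega = (∂Q/∂x - ∂P/∂y) dx ∧ dy.
  ∂Q/∂x = 1
  ∂P/∂y = 0
  integrand = ∂Q/∂x - ∂P/∂y = 1.
Integrating over R: integral_0^1 integral_0^1 (1) dx dy = 1.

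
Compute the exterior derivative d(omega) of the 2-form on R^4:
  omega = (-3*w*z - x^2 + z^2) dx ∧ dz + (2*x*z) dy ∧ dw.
d(omega) = (-3*z) dx ∧ dz ∧ dw + (2*z) dx ∧ dy ∧ dw + (-2*x) dy ∧ dz ∧ dw

For a 2-form omega = sum_{i<j} g_{ij} dx_i ∧ dx_j, the exterior derivative is
  d(omega) = sum_{i<j} d(g_{ij}) ∧ dx_i ∧ dx_j = sum_{i<j, k} (∂g_{ij}/∂x_k) dx_k ∧ dx_i ∧ dx_j.
Expand each term, using dx_k ∧ dx_i ∧ dx_j = sgn(permutation) dx_{(a)} ∧ dx_{(b)} ∧ dx_{(c)} with (a < b < c) sorted:
  d(-3*w*z - x^2 + z^2) includes (∂/∂w)(-3*w*z - x^2 + z^2) dw = (-3*z) dw, which multiplied by dx ∧ dz gives (-3*z) dx ∧ dz ∧ dw
  d(2*x*z) includes (∂/∂x)(2*x*z) dx = (2*z) dx, which multiplied by dy ∧ dw gives (2*z) dx ∧ dy ∧ dw
  d(2*x*z) includes (∂/∂z)(2*x*z) dz = (2*x) dz, which multiplied by dy ∧ dw gives (-2*x) dy ∧ dz ∧ dw
Collecting like 3-forms: d(omega) = (-3*z) dx ∧ dz ∧ dw + (2*z) dx ∧ dy ∧ dw + (-2*x) dy ∧ dz ∧ dw.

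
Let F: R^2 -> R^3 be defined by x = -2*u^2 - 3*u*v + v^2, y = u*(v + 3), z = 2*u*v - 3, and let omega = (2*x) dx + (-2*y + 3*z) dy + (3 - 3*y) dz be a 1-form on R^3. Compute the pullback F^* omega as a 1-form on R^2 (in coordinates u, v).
F^* omega = (16*u^3 + 36*u^2*v + 8*u*v^2 - 12*u*v - 18*u - 6*v^3 - 3*v - 27) du + (12*u^3 + 8*u^2*v - 24*u^2 - 18*u*v^2 - 3*u + 4*v^3) dv

Using F^*(f dg) = (f ∘ F) d(g ∘ F), substitute each coordinate x_i by F_i(u, v) in f_i, and replace dx_i by d F_i = (∂F_i/∂u) du + (∂F_i/∂v) dv.
  For the x component: f_1(F) = -4*u^2 - 6*u*v + 2*v^2; d F_1 = (-4*u - 3*v) du + (-3*u + 2*v) dv
  For the y component: f_2(F) = 4*u*v - 6*u - 9; d F_2 = (v + 3) du + (u) dv
  For the z component: f_3(F) = -3*u*v - 9*u + 3; d F_3 = (2*v) du + (2*u) dv
Combining and collecting du, dv coefficients:
  coeff of du: 16*u^3 + 36*u^2*v + 8*u*v^2 - 12*u*v - 18*u - 6*v^3 - 3*v - 27
  coeff of dv: 12*u^3 + 8*u^2*v - 24*u^2 - 18*u*v^2 - 3*u + 4*v^3
F^* omega = (16*u^3 + 36*u^2*v + 8*u*v^2 - 12*u*v - 18*u - 6*v^3 - 3*v - 27) du + (12*u^3 + 8*u^2*v - 24*u^2 - 18*u*v^2 - 3*u + 4*v^3) dv.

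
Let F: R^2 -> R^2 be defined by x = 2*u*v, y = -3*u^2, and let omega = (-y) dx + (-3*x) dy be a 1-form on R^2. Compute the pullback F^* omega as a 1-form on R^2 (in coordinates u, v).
F^* omega = (42*u^2*v) du + (6*u^3) dv

Using F^*(f dg) = (f ∘ F) d(g ∘ F), substitute each coordinate x_i by F_i(u, v) in f_i, and replace dx_i by d F_i = (∂F_i/∂u) du + (∂F_i/∂v) dv.
  For the x component: f_1(F) = 3*u^2; d F_1 = (2*v) du + (2*u) dv
  For the y component: f_2(F) = -6*u*v; d F_2 = (-6*u) du + (0) dv
Combining and collecting du, dv coefficients:
  coeff of du: 42*u^2*v
  coeff of dv: 6*u^3
F^* omega = (42*u^2*v) du + (6*u^3) dv.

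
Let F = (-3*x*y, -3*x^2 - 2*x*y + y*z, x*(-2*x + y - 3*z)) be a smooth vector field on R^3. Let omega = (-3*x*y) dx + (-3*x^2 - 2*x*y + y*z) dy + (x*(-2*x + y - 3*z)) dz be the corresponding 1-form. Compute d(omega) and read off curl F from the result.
d(omega) = (x - y) dy ∧ dz + (4*x - y + 3*z) dz ∧ dx + (-3*x - 2*y) dx ∧ dy; curl F = (x - y, 4*x - y + 3*z, -3*x - 2*y)

d omega = sum_{i<j} (∂f_j/∂x_i - ∂f_i/∂x_j) dx_i ∧ dx_j. Under the identification (dy ∧ dz, dz ∧ dx, dx ∧ dy) ↔ (e_x, e_y, e_z), the coefficients are exactly the components of curl F. Compute:
  ∂R/∂y - ∂Q/∂z = (x) - (y) = x - y
  ∂P/∂z - ∂R/∂x = (0) - (-4*x + y - 3*z) = 4*x - y + 3*z
  ∂Q/∂x - ∂P/∂y = (-6*x - 2*y) - (-3*x) = -3*x - 2*y.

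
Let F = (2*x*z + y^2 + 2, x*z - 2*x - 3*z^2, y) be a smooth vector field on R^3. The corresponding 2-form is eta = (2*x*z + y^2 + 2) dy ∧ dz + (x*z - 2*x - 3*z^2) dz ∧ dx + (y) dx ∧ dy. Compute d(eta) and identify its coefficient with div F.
d(eta) = (2*z) dx ∧ dy ∧ dz; div F = 2*z

For a 2-form in R^3 of the form above, applying d gives a 3-form with coefficient ∂P/∂x + ∂Q/∂y + ∂R/∂z:
  ∂P/∂x = 2*z
  ∂Q/∂y = 0
  ∂R/∂z = 0
Sum = 2*z, which is exactly div F.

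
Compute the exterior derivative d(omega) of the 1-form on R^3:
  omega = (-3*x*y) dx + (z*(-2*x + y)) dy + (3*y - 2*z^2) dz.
d(omega) = (3*x - 2*z) dx ∧ dy + (2*x - y + 3) dy ∧ dz

For a 1-form omega = sum_i f_i dx_i, the exterior derivative is
  d(omega) = sum_{i < j} (∂f_j/∂x_i - ∂f_i/∂x_j) dx_i ∧ dx_j.
  coefficient of dx ∧ dy: ∂f_2/∂x - ∂f_1/∂y = ∂(z*(-2*x + y))/∂x - ∂(-3*x*y)/∂y = 3*x - 2*z
  coefficient of dy ∧ dz: ∂f_3/∂y - ∂f_2/∂z = ∂(3*y - 2*z^2)/∂y - ∂(z*(-2*x + y))/∂z = 2*x - y + 3
Assembling: d(omega) = (3*x - 2*z) dx ∧ dy + (2*x - y + 3) dy ∧ dz.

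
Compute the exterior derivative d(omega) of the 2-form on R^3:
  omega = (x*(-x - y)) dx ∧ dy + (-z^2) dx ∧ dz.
d(omega) = 0

For a 2-form omega = sum_{i<j} g_{ij} dx_i ∧ dx_j, the exterior derivative is
  d(omega) = sum_{i<j} d(g_{ij}) ∧ dx_i ∧ dx_j = sum_{i<j, k} (∂g_{ij}/∂x_k) dx_k ∧ dx_i ∧ dx_j.
Expand each term, using dx_k ∧ dx_i ∧ dx_j = sgn(permutation) dx_{(a)} ∧ dx_{(b)} ∧ dx_{(c)} with (a < b < c) sorted:

Collecting like 3-forms: d(omega) = 0.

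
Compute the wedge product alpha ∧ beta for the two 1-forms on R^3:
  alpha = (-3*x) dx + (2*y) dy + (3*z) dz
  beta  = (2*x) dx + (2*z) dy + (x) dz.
alpha ∧ beta = (-2*x*(2*y + 3*z)) dx ∧ dy + (-3*x*(x + 2*z)) dx ∧ dz + (2*x*y - 6*z^2) dy ∧ dz

Distribute the wedge, using dx_i ∧ dx_j = -dx_j ∧ dx_i and dx_i ∧ dx_i = 0. For each pair (i, j) with i < j, the coefficient of dx_i ∧ dx_j in alpha ∧ beta is (alpha_i * beta_j - alpha_j * beta_i). Collecting: alpha ∧ beta = (-2*x*(2*y + 3*z)) dx ∧ dy + (-3*x*(x + 2*z)) dx ∧ dz + (2*x*y - 6*z^2) dy ∧ dz.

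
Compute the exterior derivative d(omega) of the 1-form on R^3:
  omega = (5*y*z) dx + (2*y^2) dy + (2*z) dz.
d(omega) = (-5*z) dx ∧ dy + (-5*y) dx ∧ dz

For a 1-form omega = sum_i f_i dx_i, the exterior derivative is
  d(omega) = sum_{i < j} (∂f_j/∂x_i - ∂f_i/∂x_j) dx_i ∧ dx_j.
  coefficient of dx ∧ dy: ∂f_2/∂x - ∂f_1/∂y = ∂(2*y^2)/∂x - ∂(5*y*z)/∂y = -5*z
  coefficient of dx ∧ dz: ∂f_3/∂x - ∂f_1/∂z = ∂(2*z)/∂x - ∂(5*y*z)/∂z = -5*y
Assembling: d(omega) = (-5*z) dx ∧ dy + (-5*y) dx ∧ dz.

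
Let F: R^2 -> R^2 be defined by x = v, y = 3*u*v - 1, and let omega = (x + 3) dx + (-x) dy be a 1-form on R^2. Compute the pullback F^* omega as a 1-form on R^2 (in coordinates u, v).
F^* omega = (-3*v^2) du + (-3*u*v + v + 3) dv

Using F^*(f dg) = (f ∘ F) d(g ∘ F), substitute each coordinate x_i by F_i(u, v) in f_i, and replace dx_i by d F_i = (∂F_i/∂u) du + (∂F_i/∂v) dv.
  For the x component: f_1(F) = v + 3; d F_1 = (0) du + (1) dv
  For the y component: f_2(F) = -v; d F_2 = (3*v) du + (3*u) dv
Combining and collecting du, dv coefficients:
  coeff of du: -3*v^2
  coeff of dv: -3*u*v + v + 3
F^* omega = (-3*v^2) du + (-3*u*v + v + 3) dv.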